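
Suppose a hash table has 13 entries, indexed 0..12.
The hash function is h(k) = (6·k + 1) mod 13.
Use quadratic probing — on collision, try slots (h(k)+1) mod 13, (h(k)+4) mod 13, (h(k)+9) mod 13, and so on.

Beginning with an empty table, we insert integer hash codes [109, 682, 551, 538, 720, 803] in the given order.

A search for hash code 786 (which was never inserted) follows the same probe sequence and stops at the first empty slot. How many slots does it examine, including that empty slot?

109: h=5 -> slot 5
682: h=11 -> slot 11
551: h=5, probe 5,6 -> slot 6
538: h=5, probe 5,6,9 -> slot 9
720: h=5, probe 5,6,9,1 -> slot 1
803: h=9, probe 9,10 -> slot 10
Table: [∅, 720, ∅, ∅, ∅, 109, 551, ∅, ∅, 538, 803, 682, ∅]
Lookup 786: h=11, probe 11,12 → slot 12 empty, not found.

2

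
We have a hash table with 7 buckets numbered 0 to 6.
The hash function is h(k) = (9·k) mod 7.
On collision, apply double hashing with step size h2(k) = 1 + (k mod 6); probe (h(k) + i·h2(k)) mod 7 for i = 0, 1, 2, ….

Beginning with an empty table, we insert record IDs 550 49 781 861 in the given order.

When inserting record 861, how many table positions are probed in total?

2

550 hashes to 1; slot 1 is free -> place at 1.
49 hashes to 0; slot 0 is free -> place at 0.
781 hashes to 1, h2=2; 1 taken -> place at 3.
861 hashes to 0, h2=4; 0 taken -> place at 4.
Table: [49, 550, ∅, 781, 861, ∅, ∅]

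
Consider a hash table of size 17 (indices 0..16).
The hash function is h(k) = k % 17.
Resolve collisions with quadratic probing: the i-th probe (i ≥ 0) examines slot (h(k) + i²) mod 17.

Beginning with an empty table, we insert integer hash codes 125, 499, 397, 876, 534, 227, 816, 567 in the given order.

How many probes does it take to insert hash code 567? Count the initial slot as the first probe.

125: h=6 => slot 6
499: h=6, probe 6,7 => slot 7
397: h=6, probe 6,7,10 => slot 10
876: h=9 => slot 9
534: h=7, probe 7,8 => slot 8
227: h=6, probe 6,7,10,15 => slot 15
816: h=0 => slot 0
567: h=6, probe 6,7,10,15,5 => slot 5
Table: [816, —, —, —, —, 567, 125, 499, 534, 876, 397, —, —, —, —, 227, —]

5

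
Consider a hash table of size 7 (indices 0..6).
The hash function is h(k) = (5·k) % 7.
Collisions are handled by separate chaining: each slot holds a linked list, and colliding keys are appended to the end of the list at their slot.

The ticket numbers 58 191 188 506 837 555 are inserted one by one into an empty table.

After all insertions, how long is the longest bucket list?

Insert 58: h=3, bucket 3 empty -> new chain.
Insert 191: h=3, bucket 3 nonempty -> append to chain.
Insert 188: h=2, bucket 2 empty -> new chain.
Insert 506: h=3, bucket 3 nonempty -> append to chain.
Insert 837: h=6, bucket 6 empty -> new chain.
Insert 555: h=3, bucket 3 nonempty -> append to chain.
Final buckets:
0: .
1: .
2: 188
3: 58 -> 191 -> 506 -> 555
4: .
5: .
6: 837

4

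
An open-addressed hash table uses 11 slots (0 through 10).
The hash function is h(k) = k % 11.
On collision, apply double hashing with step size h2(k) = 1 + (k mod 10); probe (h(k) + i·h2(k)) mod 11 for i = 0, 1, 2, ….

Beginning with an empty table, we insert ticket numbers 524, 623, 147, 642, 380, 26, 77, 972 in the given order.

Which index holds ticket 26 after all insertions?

524 hashes to 7; slot 7 is free -> place at 7.
623 hashes to 7, h2=4; 7 taken -> place at 0.
147 hashes to 4; slot 4 is free -> place at 4.
642 hashes to 4, h2=3; 4,7 taken -> place at 10.
380 hashes to 6; slot 6 is free -> place at 6.
26 hashes to 4, h2=7; 4,0,7 taken -> place at 3.
77 hashes to 0, h2=8; 0 taken -> place at 8.
972 hashes to 4, h2=3; 4,7,10 taken -> place at 2.
Table: [623, ., 972, 26, 147, ., 380, 524, 77, ., 642]

3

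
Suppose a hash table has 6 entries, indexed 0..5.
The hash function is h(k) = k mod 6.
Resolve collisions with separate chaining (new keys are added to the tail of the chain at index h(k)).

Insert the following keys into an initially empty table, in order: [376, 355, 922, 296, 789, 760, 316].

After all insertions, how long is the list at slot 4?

4

376 -> bucket 4
355 -> bucket 1
922 -> bucket 4 (collision)
296 -> bucket 2
789 -> bucket 3
760 -> bucket 4 (collision)
316 -> bucket 4 (collision)
Final buckets:
0: .
1: 355
2: 296
3: 789
4: 376 -> 922 -> 760 -> 316
5: .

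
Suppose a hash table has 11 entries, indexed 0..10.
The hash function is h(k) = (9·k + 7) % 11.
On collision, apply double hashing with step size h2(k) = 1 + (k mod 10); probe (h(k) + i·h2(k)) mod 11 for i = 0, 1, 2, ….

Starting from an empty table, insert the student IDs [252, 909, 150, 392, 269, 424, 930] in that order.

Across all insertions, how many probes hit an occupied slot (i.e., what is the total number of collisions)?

Insert 252: h=9, slot 9 empty => index 9.
Insert 909: h=4, slot 4 empty => index 4.
Insert 150: h=4, h2=1, slot 4 occupied => index 5.
Insert 392: h=4, h2=3, slot 4 occupied => index 7.
Insert 269: h=8, slot 8 empty => index 8.
Insert 424: h=6, slot 6 empty => index 6.
Insert 930: h=6, h2=1, slots 6,7,8,9 occupied => index 10.
Table: [_, _, _, _, 909, 150, 424, 392, 269, 252, 930]

6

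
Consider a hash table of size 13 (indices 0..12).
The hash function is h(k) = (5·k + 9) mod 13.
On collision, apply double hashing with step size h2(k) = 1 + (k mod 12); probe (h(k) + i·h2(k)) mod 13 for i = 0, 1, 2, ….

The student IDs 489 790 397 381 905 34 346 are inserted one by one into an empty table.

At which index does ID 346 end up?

Insert 489: h=10, slot 10 empty -> index 10.
Insert 790: h=7, slot 7 empty -> index 7.
Insert 397: h=5, slot 5 empty -> index 5.
Insert 381: h=3, slot 3 empty -> index 3.
Insert 905: h=10, h2=6, slots 10,3 occupied -> index 9.
Insert 34: h=10, h2=11, slot 10 occupied -> index 8.
Insert 346: h=10, h2=11, slots 10,8 occupied -> index 6.
Table: [_, _, _, 381, _, 397, 346, 790, 34, 905, 489, _, _]

6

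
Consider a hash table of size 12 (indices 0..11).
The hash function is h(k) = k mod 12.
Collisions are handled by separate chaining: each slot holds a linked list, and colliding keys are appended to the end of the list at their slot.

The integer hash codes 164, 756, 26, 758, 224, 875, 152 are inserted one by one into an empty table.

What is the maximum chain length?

Insert 164: h=8, bucket 8 empty → new chain.
Insert 756: h=0, bucket 0 empty → new chain.
Insert 26: h=2, bucket 2 empty → new chain.
Insert 758: h=2, bucket 2 nonempty → append to chain.
Insert 224: h=8, bucket 8 nonempty → append to chain.
Insert 875: h=11, bucket 11 empty → new chain.
Insert 152: h=8, bucket 8 nonempty → append to chain.
Final buckets:
0: 756
1: .
2: 26 -> 758
3: .
4: .
5: .
6: .
7: .
8: 164 -> 224 -> 152
9: .
10: .
11: 875

3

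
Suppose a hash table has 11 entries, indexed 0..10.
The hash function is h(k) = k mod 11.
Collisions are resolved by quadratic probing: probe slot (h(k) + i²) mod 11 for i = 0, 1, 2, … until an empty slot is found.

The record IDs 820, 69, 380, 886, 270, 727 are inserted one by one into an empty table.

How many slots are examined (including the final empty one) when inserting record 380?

2

820 hashes to 6; slot 6 is free → place at 6.
69 hashes to 3; slot 3 is free → place at 3.
380 hashes to 6; 6 taken → place at 7.
886 hashes to 6; 6,7 taken → place at 10.
270 hashes to 6; 6,7,10 taken → place at 4.
727 hashes to 1; slot 1 is free → place at 1.
Table: [-, 727, -, 69, 270, -, 820, 380, -, -, 886]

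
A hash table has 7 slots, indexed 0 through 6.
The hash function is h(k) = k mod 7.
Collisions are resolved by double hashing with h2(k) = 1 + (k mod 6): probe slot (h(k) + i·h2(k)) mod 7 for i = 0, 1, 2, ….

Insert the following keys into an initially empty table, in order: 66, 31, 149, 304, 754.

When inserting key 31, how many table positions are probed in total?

66 hashes to 3; slot 3 is free => place at 3.
31 hashes to 3, h2=2; 3 taken => place at 5.
149 hashes to 2; slot 2 is free => place at 2.
304 hashes to 3, h2=5; 3 taken => place at 1.
754 hashes to 5, h2=5; 5,3,1 taken => place at 6.
Table: [-, 304, 149, 66, -, 31, 754]

2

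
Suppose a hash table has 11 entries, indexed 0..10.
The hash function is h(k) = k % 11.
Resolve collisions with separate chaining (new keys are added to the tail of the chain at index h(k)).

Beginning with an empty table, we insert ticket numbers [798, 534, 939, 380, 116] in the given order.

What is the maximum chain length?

4

798 → bucket 6
534 → bucket 6 (collision)
939 → bucket 4
380 → bucket 6 (collision)
116 → bucket 6 (collision)
Final buckets:
0: -
1: -
2: -
3: -
4: 939
5: -
6: 798 -> 534 -> 380 -> 116
7: -
8: -
9: -
10: -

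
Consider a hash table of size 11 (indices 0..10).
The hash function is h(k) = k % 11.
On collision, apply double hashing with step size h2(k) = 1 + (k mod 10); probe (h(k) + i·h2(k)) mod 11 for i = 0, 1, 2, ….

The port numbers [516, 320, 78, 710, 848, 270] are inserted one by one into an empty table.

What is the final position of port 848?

Insert 516: h=10, slot 10 empty => index 10.
Insert 320: h=1, slot 1 empty => index 1.
Insert 78: h=1, h2=9, slots 1,10 occupied => index 8.
Insert 710: h=6, slot 6 empty => index 6.
Insert 848: h=1, h2=9, slots 1,10,8,6 occupied => index 4.
Insert 270: h=6, h2=1, slot 6 occupied => index 7.
Table: [—, 320, —, —, 848, —, 710, 270, 78, —, 516]

4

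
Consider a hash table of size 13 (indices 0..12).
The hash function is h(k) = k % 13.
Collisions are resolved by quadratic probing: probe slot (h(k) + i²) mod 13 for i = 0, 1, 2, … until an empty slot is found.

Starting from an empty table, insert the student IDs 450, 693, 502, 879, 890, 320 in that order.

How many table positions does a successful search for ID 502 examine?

2

450 hashes to 8; slot 8 is free => place at 8.
693 hashes to 4; slot 4 is free => place at 4.
502 hashes to 8; 8 taken => place at 9.
879 hashes to 8; 8,9 taken => place at 12.
890 hashes to 6; slot 6 is free => place at 6.
320 hashes to 8; 8,9,12,4 taken => place at 11.
Table: [∅, ∅, ∅, ∅, 693, ∅, 890, ∅, 450, 502, ∅, 320, 879]
Lookup 502: h=8, probe 8,9 → found at 9.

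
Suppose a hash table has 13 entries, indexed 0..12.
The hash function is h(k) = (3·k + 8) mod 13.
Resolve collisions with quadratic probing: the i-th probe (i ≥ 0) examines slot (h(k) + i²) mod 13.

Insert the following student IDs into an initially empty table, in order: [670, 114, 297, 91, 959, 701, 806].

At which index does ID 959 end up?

670 hashes to 3; slot 3 is free -> place at 3.
114 hashes to 12; slot 12 is free -> place at 12.
297 hashes to 2; slot 2 is free -> place at 2.
91 hashes to 8; slot 8 is free -> place at 8.
959 hashes to 12; 12 taken -> place at 0.
701 hashes to 5; slot 5 is free -> place at 5.
806 hashes to 8; 8 taken -> place at 9.
Table: [959, ., 297, 670, ., 701, ., ., 91, 806, ., ., 114]

0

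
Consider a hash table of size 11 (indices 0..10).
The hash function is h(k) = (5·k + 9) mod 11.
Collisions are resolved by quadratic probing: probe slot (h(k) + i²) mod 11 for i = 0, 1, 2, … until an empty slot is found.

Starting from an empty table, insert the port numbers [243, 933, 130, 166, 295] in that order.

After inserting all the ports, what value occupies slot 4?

243 hashes to 3; slot 3 is free → place at 3.
933 hashes to 10; slot 10 is free → place at 10.
130 hashes to 10; 10 taken → place at 0.
166 hashes to 3; 3 taken → place at 4.
295 hashes to 10; 10,0,3 taken → place at 8.
Table: [130, —, —, 243, 166, —, —, —, 295, —, 933]

166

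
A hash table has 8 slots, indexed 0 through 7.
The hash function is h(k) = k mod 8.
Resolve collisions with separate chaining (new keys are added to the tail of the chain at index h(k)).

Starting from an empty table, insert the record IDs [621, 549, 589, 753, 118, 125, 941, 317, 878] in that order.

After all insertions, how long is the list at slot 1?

1

621 → bucket 5
549 → bucket 5 (collision)
589 → bucket 5 (collision)
753 → bucket 1
118 → bucket 6
125 → bucket 5 (collision)
941 → bucket 5 (collision)
317 → bucket 5 (collision)
878 → bucket 6 (collision)
Final buckets:
0: -
1: 753
2: -
3: -
4: -
5: 621 -> 549 -> 589 -> 125 -> 941 -> 317
6: 118 -> 878
7: -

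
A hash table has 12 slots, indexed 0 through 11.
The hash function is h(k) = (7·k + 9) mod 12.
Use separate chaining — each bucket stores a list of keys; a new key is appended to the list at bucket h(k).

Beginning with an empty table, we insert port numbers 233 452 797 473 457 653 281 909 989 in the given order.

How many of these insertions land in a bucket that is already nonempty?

5

233 → bucket 8
452 → bucket 5
797 → bucket 8 (collision)
473 → bucket 8 (collision)
457 → bucket 4
653 → bucket 8 (collision)
281 → bucket 8 (collision)
909 → bucket 0
989 → bucket 8 (collision)
Final buckets:
0: 909
1: -
2: -
3: -
4: 457
5: 452
6: -
7: -
8: 233 -> 797 -> 473 -> 653 -> 281 -> 989
9: -
10: -
11: -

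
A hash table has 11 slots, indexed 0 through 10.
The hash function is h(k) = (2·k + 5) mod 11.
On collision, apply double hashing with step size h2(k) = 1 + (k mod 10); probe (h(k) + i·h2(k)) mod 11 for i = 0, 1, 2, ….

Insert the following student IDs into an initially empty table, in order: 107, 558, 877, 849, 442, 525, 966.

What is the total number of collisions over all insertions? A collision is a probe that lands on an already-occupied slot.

6

Insert 107: h=10, slot 10 empty -> index 10.
Insert 558: h=10, h2=9, slot 10 occupied -> index 8.
Insert 877: h=10, h2=8, slot 10 occupied -> index 7.
Insert 849: h=9, slot 9 empty -> index 9.
Insert 442: h=9, h2=3, slot 9 occupied -> index 1.
Insert 525: h=10, h2=6, slot 10 occupied -> index 5.
Insert 966: h=1, h2=7, slots 1,8 occupied -> index 4.
Table: [-, 442, -, -, 966, 525, -, 877, 558, 849, 107]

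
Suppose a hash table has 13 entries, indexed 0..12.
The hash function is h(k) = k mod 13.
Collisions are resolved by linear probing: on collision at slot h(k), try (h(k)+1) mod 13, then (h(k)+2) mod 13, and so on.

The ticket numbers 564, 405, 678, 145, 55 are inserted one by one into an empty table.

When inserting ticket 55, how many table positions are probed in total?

4

564 hashes to 5; slot 5 is free -> place at 5.
405 hashes to 2; slot 2 is free -> place at 2.
678 hashes to 2; 2 taken -> place at 3.
145 hashes to 2; 2,3 taken -> place at 4.
55 hashes to 3; 3,4,5 taken -> place at 6.
Table: [—, —, 405, 678, 145, 564, 55, —, —, —, —, —, —]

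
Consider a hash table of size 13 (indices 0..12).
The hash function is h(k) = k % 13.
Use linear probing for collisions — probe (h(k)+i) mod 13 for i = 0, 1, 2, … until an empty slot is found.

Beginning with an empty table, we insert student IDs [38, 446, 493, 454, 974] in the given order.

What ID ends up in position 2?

974

38 hashes to 12; slot 12 is free → place at 12.
446 hashes to 4; slot 4 is free → place at 4.
493 hashes to 12; 12 taken → place at 0.
454 hashes to 12; 12,0 taken → place at 1.
974 hashes to 12; 12,0,1 taken → place at 2.
Table: [493, 454, 974, _, 446, _, _, _, _, _, _, _, 38]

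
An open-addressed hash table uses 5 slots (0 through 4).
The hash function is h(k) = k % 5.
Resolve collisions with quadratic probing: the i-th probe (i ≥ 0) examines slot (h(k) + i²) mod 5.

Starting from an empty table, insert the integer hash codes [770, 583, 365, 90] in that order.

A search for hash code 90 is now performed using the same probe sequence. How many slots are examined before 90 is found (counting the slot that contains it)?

3

770: h=0 -> slot 0
583: h=3 -> slot 3
365: h=0, probe 0,1 -> slot 1
90: h=0, probe 0,1,4 -> slot 4
Table: [770, 365, _, 583, 90]
Lookup 90: h=0, probe 0,1,4 → found at 4.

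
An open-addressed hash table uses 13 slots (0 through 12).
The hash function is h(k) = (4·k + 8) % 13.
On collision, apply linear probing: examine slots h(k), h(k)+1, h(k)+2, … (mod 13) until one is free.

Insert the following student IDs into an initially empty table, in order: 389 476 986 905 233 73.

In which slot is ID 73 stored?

389: h=4 -> slot 4
476: h=1 -> slot 1
986: h=0 -> slot 0
905: h=1, probe 1,2 -> slot 2
233: h=4, probe 4,5 -> slot 5
73: h=1, probe 1,2,3 -> slot 3
Table: [986, 476, 905, 73, 389, 233, _, _, _, _, _, _, _]

3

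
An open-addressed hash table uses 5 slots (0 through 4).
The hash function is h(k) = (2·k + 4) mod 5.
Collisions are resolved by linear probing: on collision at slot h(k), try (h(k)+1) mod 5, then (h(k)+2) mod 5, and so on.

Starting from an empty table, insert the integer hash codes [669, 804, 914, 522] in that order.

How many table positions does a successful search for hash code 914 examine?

Insert 669: h=2, slot 2 empty -> index 2.
Insert 804: h=2, slot 2 occupied -> index 3.
Insert 914: h=2, slots 2,3 occupied -> index 4.
Insert 522: h=3, slots 3,4 occupied -> index 0.
Table: [522, ∅, 669, 804, 914]
Lookup 914: h=2, probe 2,3,4 → found at 4.

3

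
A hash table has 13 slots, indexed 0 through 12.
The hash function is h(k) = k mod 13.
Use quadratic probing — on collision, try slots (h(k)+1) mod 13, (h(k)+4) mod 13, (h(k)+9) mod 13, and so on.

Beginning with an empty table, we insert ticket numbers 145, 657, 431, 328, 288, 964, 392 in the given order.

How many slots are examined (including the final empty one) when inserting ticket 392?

Insert 145: h=2, slot 2 empty => index 2.
Insert 657: h=7, slot 7 empty => index 7.
Insert 431: h=2, slot 2 occupied => index 3.
Insert 328: h=3, slot 3 occupied => index 4.
Insert 288: h=2, slots 2,3 occupied => index 6.
Insert 964: h=2, slots 2,3,6 occupied => index 11.
Insert 392: h=2, slots 2,3,6,11 occupied => index 5.
Table: [—, —, 145, 431, 328, 392, 288, 657, —, —, —, 964, —]

5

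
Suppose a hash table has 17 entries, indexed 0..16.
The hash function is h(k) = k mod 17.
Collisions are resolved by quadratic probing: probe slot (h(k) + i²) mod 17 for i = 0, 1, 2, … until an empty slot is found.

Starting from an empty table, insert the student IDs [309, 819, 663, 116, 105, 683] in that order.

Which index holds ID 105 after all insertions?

7

Insert 309: h=3, slot 3 empty -> index 3.
Insert 819: h=3, slot 3 occupied -> index 4.
Insert 663: h=0, slot 0 empty -> index 0.
Insert 116: h=14, slot 14 empty -> index 14.
Insert 105: h=3, slots 3,4 occupied -> index 7.
Insert 683: h=3, slots 3,4,7 occupied -> index 12.
Table: [663, _, _, 309, 819, _, _, 105, _, _, _, _, 683, _, 116, _, _]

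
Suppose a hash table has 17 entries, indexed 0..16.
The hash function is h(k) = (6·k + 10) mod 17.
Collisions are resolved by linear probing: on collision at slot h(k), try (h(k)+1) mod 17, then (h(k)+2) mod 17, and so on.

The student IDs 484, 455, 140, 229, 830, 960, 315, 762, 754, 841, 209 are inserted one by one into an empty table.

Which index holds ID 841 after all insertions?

14

484 hashes to 7; slot 7 is free => place at 7.
455 hashes to 3; slot 3 is free => place at 3.
140 hashes to 0; slot 0 is free => place at 0.
229 hashes to 7; 7 taken => place at 8.
830 hashes to 9; slot 9 is free => place at 9.
960 hashes to 7; 7,8,9 taken => place at 10.
315 hashes to 13; slot 13 is free => place at 13.
762 hashes to 9; 9,10 taken => place at 11.
754 hashes to 12; slot 12 is free => place at 12.
841 hashes to 7; 7,8,9,10,11,12,13 taken => place at 14.
209 hashes to 6; slot 6 is free => place at 6.
Table: [140, ., ., 455, ., ., 209, 484, 229, 830, 960, 762, 754, 315, 841, ., .]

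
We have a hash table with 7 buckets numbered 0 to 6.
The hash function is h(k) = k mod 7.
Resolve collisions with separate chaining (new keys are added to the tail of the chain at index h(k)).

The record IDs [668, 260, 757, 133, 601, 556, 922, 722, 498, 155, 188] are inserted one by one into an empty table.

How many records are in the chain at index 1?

Insert 668: h=3, bucket 3 empty -> new chain.
Insert 260: h=1, bucket 1 empty -> new chain.
Insert 757: h=1, bucket 1 nonempty -> append to chain.
Insert 133: h=0, bucket 0 empty -> new chain.
Insert 601: h=6, bucket 6 empty -> new chain.
Insert 556: h=3, bucket 3 nonempty -> append to chain.
Insert 922: h=5, bucket 5 empty -> new chain.
Insert 722: h=1, bucket 1 nonempty -> append to chain.
Insert 498: h=1, bucket 1 nonempty -> append to chain.
Insert 155: h=1, bucket 1 nonempty -> append to chain.
Insert 188: h=6, bucket 6 nonempty -> append to chain.
Final buckets:
0: 133
1: 260 -> 757 -> 722 -> 498 -> 155
2: ∅
3: 668 -> 556
4: ∅
5: 922
6: 601 -> 188

5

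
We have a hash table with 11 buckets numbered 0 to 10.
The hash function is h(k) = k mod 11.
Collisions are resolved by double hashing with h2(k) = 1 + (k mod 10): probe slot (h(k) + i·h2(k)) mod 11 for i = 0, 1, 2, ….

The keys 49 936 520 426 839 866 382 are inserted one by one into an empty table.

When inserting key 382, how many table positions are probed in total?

2

49: h=5 => slot 5
936: h=1 => slot 1
520: h=3 => slot 3
426: h=8 => slot 8
839: h=3, h2=10, probe 3,2 => slot 2
866: h=8, h2=7, probe 8,4 => slot 4
382: h=8, h2=3, probe 8,0 => slot 0
Table: [382, 936, 839, 520, 866, 49, —, —, 426, —, —]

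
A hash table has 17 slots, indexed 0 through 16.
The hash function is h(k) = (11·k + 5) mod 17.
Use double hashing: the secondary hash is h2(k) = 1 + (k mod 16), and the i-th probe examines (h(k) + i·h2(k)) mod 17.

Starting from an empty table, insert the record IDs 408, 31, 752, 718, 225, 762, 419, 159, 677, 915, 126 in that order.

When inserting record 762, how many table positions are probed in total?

3

408 hashes to 5; slot 5 is free => place at 5.
31 hashes to 6; slot 6 is free => place at 6.
752 hashes to 15; slot 15 is free => place at 15.
718 hashes to 15, h2=15; 15 taken => place at 13.
225 hashes to 15, h2=2; 15 taken => place at 0.
762 hashes to 6, h2=11; 6,0 taken => place at 11.
419 hashes to 7; slot 7 is free => place at 7.
159 hashes to 3; slot 3 is free => place at 3.
677 hashes to 6, h2=6; 6 taken => place at 12.
915 hashes to 6, h2=4; 6 taken => place at 10.
126 hashes to 14; slot 14 is free => place at 14.
Table: [225, ∅, ∅, 159, ∅, 408, 31, 419, ∅, ∅, 915, 762, 677, 718, 126, 752, ∅]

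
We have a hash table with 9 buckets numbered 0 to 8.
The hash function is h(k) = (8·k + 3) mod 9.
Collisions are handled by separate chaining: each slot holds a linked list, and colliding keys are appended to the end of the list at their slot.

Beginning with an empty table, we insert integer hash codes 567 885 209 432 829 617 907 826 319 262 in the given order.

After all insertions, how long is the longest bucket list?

567 -> bucket 3
885 -> bucket 0
209 -> bucket 1
432 -> bucket 3 (collision)
829 -> bucket 2
617 -> bucket 7
907 -> bucket 5
826 -> bucket 5 (collision)
319 -> bucket 8
262 -> bucket 2 (collision)
Final buckets:
0: 885
1: 209
2: 829 -> 262
3: 567 -> 432
4: —
5: 907 -> 826
6: —
7: 617
8: 319

2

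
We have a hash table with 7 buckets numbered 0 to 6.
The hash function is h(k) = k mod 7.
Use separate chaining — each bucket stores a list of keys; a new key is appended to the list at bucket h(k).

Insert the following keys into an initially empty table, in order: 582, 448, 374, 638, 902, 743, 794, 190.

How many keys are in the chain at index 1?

4

582 → bucket 1
448 → bucket 0
374 → bucket 3
638 → bucket 1 (collision)
902 → bucket 6
743 → bucket 1 (collision)
794 → bucket 3 (collision)
190 → bucket 1 (collision)
Final buckets:
0: 448
1: 582 -> 638 -> 743 -> 190
2: .
3: 374 -> 794
4: .
5: .
6: 902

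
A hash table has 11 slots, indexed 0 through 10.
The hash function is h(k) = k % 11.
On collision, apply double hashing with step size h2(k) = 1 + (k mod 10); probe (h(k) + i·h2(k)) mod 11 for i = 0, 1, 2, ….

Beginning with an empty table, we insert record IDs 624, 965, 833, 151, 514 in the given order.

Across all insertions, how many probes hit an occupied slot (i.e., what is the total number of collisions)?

624: h=8 => slot 8
965: h=8, h2=6, probe 8,3 => slot 3
833: h=8, h2=4, probe 8,1 => slot 1
151: h=8, h2=2, probe 8,10 => slot 10
514: h=8, h2=5, probe 8,2 => slot 2
Table: [—, 833, 514, 965, —, —, —, —, 624, —, 151]

4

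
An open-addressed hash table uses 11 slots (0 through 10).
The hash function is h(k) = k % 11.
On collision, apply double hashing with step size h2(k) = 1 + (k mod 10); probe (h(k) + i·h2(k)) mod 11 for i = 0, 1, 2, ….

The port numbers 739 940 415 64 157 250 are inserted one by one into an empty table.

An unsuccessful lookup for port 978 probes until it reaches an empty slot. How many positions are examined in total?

739 hashes to 2; slot 2 is free → place at 2.
940 hashes to 5; slot 5 is free → place at 5.
415 hashes to 8; slot 8 is free → place at 8.
64 hashes to 9; slot 9 is free → place at 9.
157 hashes to 3; slot 3 is free → place at 3.
250 hashes to 8, h2=1; 8,9 taken → place at 10.
Table: [-, -, 739, 157, -, 940, -, -, 415, 64, 250]
Lookup 978: h=10, h2=9, probe 10,8,6 → slot 6 empty, not found.

3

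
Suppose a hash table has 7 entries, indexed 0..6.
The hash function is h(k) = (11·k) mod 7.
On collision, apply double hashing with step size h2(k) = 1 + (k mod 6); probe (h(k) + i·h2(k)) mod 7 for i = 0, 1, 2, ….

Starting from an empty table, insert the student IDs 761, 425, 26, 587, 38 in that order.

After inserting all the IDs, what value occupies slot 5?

761: h=6 => slot 6
425: h=6, h2=6, probe 6,5 => slot 5
26: h=6, h2=3, probe 6,2 => slot 2
587: h=3 => slot 3
38: h=5, h2=3, probe 5,1 => slot 1
Table: [., 38, 26, 587, ., 425, 761]

425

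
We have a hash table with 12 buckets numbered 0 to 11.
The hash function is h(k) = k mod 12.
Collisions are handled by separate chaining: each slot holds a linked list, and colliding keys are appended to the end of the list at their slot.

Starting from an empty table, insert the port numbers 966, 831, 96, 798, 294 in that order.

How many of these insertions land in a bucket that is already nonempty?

Insert 966: h=6, bucket 6 empty → new chain.
Insert 831: h=3, bucket 3 empty → new chain.
Insert 96: h=0, bucket 0 empty → new chain.
Insert 798: h=6, bucket 6 nonempty → append to chain.
Insert 294: h=6, bucket 6 nonempty → append to chain.
Final buckets:
0: 96
1: _
2: _
3: 831
4: _
5: _
6: 966 -> 798 -> 294
7: _
8: _
9: _
10: _
11: _

2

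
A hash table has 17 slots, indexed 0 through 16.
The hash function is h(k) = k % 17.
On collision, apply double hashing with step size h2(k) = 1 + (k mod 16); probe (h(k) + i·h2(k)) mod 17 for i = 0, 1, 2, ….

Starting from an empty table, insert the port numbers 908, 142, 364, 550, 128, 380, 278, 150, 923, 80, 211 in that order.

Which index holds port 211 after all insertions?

Insert 908: h=7, slot 7 empty -> index 7.
Insert 142: h=6, slot 6 empty -> index 6.
Insert 364: h=7, h2=13, slot 7 occupied -> index 3.
Insert 550: h=6, h2=7, slot 6 occupied -> index 13.
Insert 128: h=9, slot 9 empty -> index 9.
Insert 380: h=6, h2=13, slot 6 occupied -> index 2.
Insert 278: h=6, h2=7, slots 6,13,3 occupied -> index 10.
Insert 150: h=14, slot 14 empty -> index 14.
Insert 923: h=5, slot 5 empty -> index 5.
Insert 80: h=12, slot 12 empty -> index 12.
Insert 211: h=7, h2=4, slot 7 occupied -> index 11.
Table: [-, -, 380, 364, -, 923, 142, 908, -, 128, 278, 211, 80, 550, 150, -, -]

11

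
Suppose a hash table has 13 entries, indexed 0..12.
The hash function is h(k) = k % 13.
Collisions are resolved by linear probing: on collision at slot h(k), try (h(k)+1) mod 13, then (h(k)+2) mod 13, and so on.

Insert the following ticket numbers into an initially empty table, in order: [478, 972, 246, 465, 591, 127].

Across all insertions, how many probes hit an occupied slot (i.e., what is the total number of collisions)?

478 hashes to 10; slot 10 is free → place at 10.
972 hashes to 10; 10 taken → place at 11.
246 hashes to 12; slot 12 is free → place at 12.
465 hashes to 10; 10,11,12 taken → place at 0.
591 hashes to 6; slot 6 is free → place at 6.
127 hashes to 10; 10,11,12,0 taken → place at 1.
Table: [465, 127, _, _, _, _, 591, _, _, _, 478, 972, 246]

8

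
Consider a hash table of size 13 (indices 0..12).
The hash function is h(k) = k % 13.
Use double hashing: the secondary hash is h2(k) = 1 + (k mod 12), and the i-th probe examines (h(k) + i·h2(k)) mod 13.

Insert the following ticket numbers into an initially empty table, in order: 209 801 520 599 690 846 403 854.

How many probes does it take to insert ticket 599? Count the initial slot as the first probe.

3

209 hashes to 1; slot 1 is free -> place at 1.
801 hashes to 8; slot 8 is free -> place at 8.
520 hashes to 0; slot 0 is free -> place at 0.
599 hashes to 1, h2=12; 1,0 taken -> place at 12.
690 hashes to 1, h2=7; 1,8 taken -> place at 2.
846 hashes to 1, h2=7; 1,8,2 taken -> place at 9.
403 hashes to 0, h2=8; 0,8 taken -> place at 3.
854 hashes to 9, h2=3; 9,12,2 taken -> place at 5.
Table: [520, 209, 690, 403, _, 854, _, _, 801, 846, _, _, 599]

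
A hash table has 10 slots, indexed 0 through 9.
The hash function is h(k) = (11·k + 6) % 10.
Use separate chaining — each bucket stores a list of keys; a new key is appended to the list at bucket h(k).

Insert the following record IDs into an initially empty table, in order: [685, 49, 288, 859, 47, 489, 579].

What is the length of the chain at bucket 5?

4

Insert 685: h=1, bucket 1 empty -> new chain.
Insert 49: h=5, bucket 5 empty -> new chain.
Insert 288: h=4, bucket 4 empty -> new chain.
Insert 859: h=5, bucket 5 nonempty -> append to chain.
Insert 47: h=3, bucket 3 empty -> new chain.
Insert 489: h=5, bucket 5 nonempty -> append to chain.
Insert 579: h=5, bucket 5 nonempty -> append to chain.
Final buckets:
0: .
1: 685
2: .
3: 47
4: 288
5: 49 -> 859 -> 489 -> 579
6: .
7: .
8: .
9: .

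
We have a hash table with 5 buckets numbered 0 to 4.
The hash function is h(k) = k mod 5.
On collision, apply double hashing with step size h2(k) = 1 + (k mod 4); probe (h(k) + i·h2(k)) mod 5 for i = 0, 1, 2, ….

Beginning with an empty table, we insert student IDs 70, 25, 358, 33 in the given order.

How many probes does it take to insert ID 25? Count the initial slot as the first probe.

2

70 hashes to 0; slot 0 is free => place at 0.
25 hashes to 0, h2=2; 0 taken => place at 2.
358 hashes to 3; slot 3 is free => place at 3.
33 hashes to 3, h2=2; 3,0,2 taken => place at 4.
Table: [70, —, 25, 358, 33]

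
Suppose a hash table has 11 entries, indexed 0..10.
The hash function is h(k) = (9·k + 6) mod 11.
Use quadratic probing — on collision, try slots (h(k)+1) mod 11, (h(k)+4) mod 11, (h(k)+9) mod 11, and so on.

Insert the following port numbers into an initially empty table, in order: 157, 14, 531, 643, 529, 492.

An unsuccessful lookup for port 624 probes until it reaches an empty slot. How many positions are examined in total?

4

Insert 157: h=0, slot 0 empty → index 0.
Insert 14: h=0, slot 0 occupied → index 1.
Insert 531: h=0, slots 0,1 occupied → index 4.
Insert 643: h=7, slot 7 empty → index 7.
Insert 529: h=4, slot 4 occupied → index 5.
Insert 492: h=1, slot 1 occupied → index 2.
Table: [157, 14, 492, _, 531, 529, _, 643, _, _, _]
Lookup 624: h=1, probe 1,2,5,10 → slot 10 empty, not found.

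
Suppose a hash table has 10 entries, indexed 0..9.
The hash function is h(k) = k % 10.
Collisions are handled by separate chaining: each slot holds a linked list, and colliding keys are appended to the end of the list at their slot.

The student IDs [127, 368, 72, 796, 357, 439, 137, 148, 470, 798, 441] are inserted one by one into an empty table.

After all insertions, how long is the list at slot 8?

Insert 127: h=7, bucket 7 empty -> new chain.
Insert 368: h=8, bucket 8 empty -> new chain.
Insert 72: h=2, bucket 2 empty -> new chain.
Insert 796: h=6, bucket 6 empty -> new chain.
Insert 357: h=7, bucket 7 nonempty -> append to chain.
Insert 439: h=9, bucket 9 empty -> new chain.
Insert 137: h=7, bucket 7 nonempty -> append to chain.
Insert 148: h=8, bucket 8 nonempty -> append to chain.
Insert 470: h=0, bucket 0 empty -> new chain.
Insert 798: h=8, bucket 8 nonempty -> append to chain.
Insert 441: h=1, bucket 1 empty -> new chain.
Final buckets:
0: 470
1: 441
2: 72
3: ∅
4: ∅
5: ∅
6: 796
7: 127 -> 357 -> 137
8: 368 -> 148 -> 798
9: 439

3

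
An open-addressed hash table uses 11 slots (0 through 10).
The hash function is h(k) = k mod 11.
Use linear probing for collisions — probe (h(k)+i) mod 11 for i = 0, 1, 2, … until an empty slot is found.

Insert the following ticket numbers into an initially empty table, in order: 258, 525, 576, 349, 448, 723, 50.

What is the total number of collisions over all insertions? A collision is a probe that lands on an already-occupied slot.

258: h=5 => slot 5
525: h=8 => slot 8
576: h=4 => slot 4
349: h=8, probe 8,9 => slot 9
448: h=8, probe 8,9,10 => slot 10
723: h=8, probe 8,9,10,0 => slot 0
50: h=6 => slot 6
Table: [723, ∅, ∅, ∅, 576, 258, 50, ∅, 525, 349, 448]

6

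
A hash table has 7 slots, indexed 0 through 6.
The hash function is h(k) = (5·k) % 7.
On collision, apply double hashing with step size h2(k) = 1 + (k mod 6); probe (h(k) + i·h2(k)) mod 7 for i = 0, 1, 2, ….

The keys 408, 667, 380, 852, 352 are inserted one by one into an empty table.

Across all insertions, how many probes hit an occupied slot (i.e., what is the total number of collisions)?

3

408: h=3 => slot 3
667: h=3, h2=2, probe 3,5 => slot 5
380: h=3, h2=3, probe 3,6 => slot 6
852: h=4 => slot 4
352: h=3, h2=5, probe 3,1 => slot 1
Table: [∅, 352, ∅, 408, 852, 667, 380]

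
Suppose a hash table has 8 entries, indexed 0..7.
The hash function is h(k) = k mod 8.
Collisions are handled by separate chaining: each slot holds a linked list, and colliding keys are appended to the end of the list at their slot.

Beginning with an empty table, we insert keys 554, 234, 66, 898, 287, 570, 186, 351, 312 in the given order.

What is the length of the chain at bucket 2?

Insert 554: h=2, bucket 2 empty → new chain.
Insert 234: h=2, bucket 2 nonempty → append to chain.
Insert 66: h=2, bucket 2 nonempty → append to chain.
Insert 898: h=2, bucket 2 nonempty → append to chain.
Insert 287: h=7, bucket 7 empty → new chain.
Insert 570: h=2, bucket 2 nonempty → append to chain.
Insert 186: h=2, bucket 2 nonempty → append to chain.
Insert 351: h=7, bucket 7 nonempty → append to chain.
Insert 312: h=0, bucket 0 empty → new chain.
Final buckets:
0: 312
1: _
2: 554 -> 234 -> 66 -> 898 -> 570 -> 186
3: _
4: _
5: _
6: _
7: 287 -> 351

6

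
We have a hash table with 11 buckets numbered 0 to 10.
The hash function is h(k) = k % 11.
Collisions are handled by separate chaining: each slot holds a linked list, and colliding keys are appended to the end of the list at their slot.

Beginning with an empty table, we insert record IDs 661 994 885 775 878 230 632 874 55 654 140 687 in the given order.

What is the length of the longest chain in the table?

661 -> bucket 1
994 -> bucket 4
885 -> bucket 5
775 -> bucket 5 (collision)
878 -> bucket 9
230 -> bucket 10
632 -> bucket 5 (collision)
874 -> bucket 5 (collision)
55 -> bucket 0
654 -> bucket 5 (collision)
140 -> bucket 8
687 -> bucket 5 (collision)
Final buckets:
0: 55
1: 661
2: .
3: .
4: 994
5: 885 -> 775 -> 632 -> 874 -> 654 -> 687
6: .
7: .
8: 140
9: 878
10: 230

6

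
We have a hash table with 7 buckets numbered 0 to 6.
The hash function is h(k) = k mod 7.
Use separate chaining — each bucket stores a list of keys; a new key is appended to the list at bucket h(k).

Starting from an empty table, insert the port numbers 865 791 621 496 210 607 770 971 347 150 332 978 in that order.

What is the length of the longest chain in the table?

Insert 865: h=4, bucket 4 empty → new chain.
Insert 791: h=0, bucket 0 empty → new chain.
Insert 621: h=5, bucket 5 empty → new chain.
Insert 496: h=6, bucket 6 empty → new chain.
Insert 210: h=0, bucket 0 nonempty → append to chain.
Insert 607: h=5, bucket 5 nonempty → append to chain.
Insert 770: h=0, bucket 0 nonempty → append to chain.
Insert 971: h=5, bucket 5 nonempty → append to chain.
Insert 347: h=4, bucket 4 nonempty → append to chain.
Insert 150: h=3, bucket 3 empty → new chain.
Insert 332: h=3, bucket 3 nonempty → append to chain.
Insert 978: h=5, bucket 5 nonempty → append to chain.
Final buckets:
0: 791 -> 210 -> 770
1: —
2: —
3: 150 -> 332
4: 865 -> 347
5: 621 -> 607 -> 971 -> 978
6: 496

4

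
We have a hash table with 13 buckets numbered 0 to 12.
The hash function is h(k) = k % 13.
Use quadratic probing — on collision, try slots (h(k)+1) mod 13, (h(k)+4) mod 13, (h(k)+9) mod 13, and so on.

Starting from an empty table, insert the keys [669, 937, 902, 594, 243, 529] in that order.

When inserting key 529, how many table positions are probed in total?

669: h=6 => slot 6
937: h=1 => slot 1
902: h=5 => slot 5
594: h=9 => slot 9
243: h=9, probe 9,10 => slot 10
529: h=9, probe 9,10,0 => slot 0
Table: [529, 937, ∅, ∅, ∅, 902, 669, ∅, ∅, 594, 243, ∅, ∅]

3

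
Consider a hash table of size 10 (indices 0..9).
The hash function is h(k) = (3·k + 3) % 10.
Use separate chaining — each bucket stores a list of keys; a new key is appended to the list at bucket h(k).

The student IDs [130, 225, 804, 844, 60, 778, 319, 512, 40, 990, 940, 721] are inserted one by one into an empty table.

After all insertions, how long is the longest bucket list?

5

130 → bucket 3
225 → bucket 8
804 → bucket 5
844 → bucket 5 (collision)
60 → bucket 3 (collision)
778 → bucket 7
319 → bucket 0
512 → bucket 9
40 → bucket 3 (collision)
990 → bucket 3 (collision)
940 → bucket 3 (collision)
721 → bucket 6
Final buckets:
0: 319
1: _
2: _
3: 130 -> 60 -> 40 -> 990 -> 940
4: _
5: 804 -> 844
6: 721
7: 778
8: 225
9: 512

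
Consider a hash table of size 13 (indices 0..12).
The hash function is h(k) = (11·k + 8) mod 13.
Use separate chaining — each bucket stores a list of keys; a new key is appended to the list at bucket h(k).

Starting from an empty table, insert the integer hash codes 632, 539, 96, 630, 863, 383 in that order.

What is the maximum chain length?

3

632 → bucket 5
539 → bucket 9
96 → bucket 11
630 → bucket 9 (collision)
863 → bucket 11 (collision)
383 → bucket 9 (collision)
Final buckets:
0: —
1: —
2: —
3: —
4: —
5: 632
6: —
7: —
8: —
9: 539 -> 630 -> 383
10: —
11: 96 -> 863
12: —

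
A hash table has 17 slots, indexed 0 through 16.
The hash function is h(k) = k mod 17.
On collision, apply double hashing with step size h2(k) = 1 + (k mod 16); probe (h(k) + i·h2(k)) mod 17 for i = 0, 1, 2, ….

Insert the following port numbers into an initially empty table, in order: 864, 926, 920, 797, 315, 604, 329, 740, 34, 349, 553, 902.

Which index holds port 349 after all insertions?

864 hashes to 14; slot 14 is free => place at 14.
926 hashes to 8; slot 8 is free => place at 8.
920 hashes to 2; slot 2 is free => place at 2.
797 hashes to 15; slot 15 is free => place at 15.
315 hashes to 9; slot 9 is free => place at 9.
604 hashes to 9, h2=13; 9 taken => place at 5.
329 hashes to 6; slot 6 is free => place at 6.
740 hashes to 9, h2=5; 9,14,2 taken => place at 7.
34 hashes to 0; slot 0 is free => place at 0.
349 hashes to 9, h2=14; 9,6 taken => place at 3.
553 hashes to 9, h2=10; 9,2 taken => place at 12.
902 hashes to 1; slot 1 is free => place at 1.
Table: [34, 902, 920, 349, _, 604, 329, 740, 926, 315, _, _, 553, _, 864, 797, _]

3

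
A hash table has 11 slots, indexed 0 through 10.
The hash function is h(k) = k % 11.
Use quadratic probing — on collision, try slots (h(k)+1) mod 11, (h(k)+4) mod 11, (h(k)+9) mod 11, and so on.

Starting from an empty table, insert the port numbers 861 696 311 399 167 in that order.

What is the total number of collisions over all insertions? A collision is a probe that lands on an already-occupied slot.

Insert 861: h=3, slot 3 empty => index 3.
Insert 696: h=3, slot 3 occupied => index 4.
Insert 311: h=3, slots 3,4 occupied => index 7.
Insert 399: h=3, slots 3,4,7 occupied => index 1.
Insert 167: h=2, slot 2 empty => index 2.
Table: [_, 399, 167, 861, 696, _, _, 311, _, _, _]

6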